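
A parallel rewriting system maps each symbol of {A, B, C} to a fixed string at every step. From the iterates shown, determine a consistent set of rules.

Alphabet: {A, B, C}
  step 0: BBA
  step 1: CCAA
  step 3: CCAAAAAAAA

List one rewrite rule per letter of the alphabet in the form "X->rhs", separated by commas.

A->AA, B->C, C->B

  step 0 ⇒ step 1: BBA ⇒ C·C·AA
    A ↦ AA
    B ↦ C
    C ↦ B  (constrained at step 1)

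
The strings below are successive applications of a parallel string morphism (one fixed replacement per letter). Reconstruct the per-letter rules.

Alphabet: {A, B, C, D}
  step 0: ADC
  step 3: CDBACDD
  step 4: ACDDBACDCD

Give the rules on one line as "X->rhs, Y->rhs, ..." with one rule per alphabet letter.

  step 3 ⇒ step 4: CDBACDD ⇒ A·CD·D·B·A·CD·CD
    A ↦ B
    B ↦ D
    C ↦ A
    D ↦ CD

A->B, B->D, C->A, D->CD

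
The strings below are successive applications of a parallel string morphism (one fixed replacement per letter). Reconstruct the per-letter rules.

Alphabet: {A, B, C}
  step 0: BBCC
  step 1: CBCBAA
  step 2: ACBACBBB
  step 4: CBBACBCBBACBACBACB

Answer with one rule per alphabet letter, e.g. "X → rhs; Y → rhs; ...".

A->B, B->CB, C->A

  step 1 ⇒ step 2: CBCBAA ⇒ A·CB·A·CB·B·B
    A ↦ B
    B ↦ CB
    C ↦ A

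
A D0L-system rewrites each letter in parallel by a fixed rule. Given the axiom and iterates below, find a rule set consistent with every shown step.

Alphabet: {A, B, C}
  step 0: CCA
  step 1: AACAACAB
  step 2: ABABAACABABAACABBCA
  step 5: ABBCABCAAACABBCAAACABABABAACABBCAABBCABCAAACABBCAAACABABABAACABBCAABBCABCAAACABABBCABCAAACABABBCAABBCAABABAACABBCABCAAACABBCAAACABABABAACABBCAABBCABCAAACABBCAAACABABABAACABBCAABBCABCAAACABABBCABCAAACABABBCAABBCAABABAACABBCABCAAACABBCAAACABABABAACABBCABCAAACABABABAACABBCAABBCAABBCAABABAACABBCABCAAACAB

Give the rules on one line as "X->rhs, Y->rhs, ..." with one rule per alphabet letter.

  step 1 ⇒ step 2: AACAACAB ⇒ AB·AB·AAC·AB·AB·AAC·AB·BCA
    A ↦ AB
    B ↦ BCA
    C ↦ AAC

A->AB, B->BCA, C->AAC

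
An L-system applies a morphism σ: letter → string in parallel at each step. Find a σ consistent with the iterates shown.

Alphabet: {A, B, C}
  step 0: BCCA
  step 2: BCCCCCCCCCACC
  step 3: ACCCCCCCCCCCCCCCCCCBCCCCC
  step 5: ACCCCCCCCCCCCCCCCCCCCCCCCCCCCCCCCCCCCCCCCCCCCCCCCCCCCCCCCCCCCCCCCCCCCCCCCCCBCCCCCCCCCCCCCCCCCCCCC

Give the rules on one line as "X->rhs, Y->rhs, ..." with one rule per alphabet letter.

A->BC, B->A, C->CC

  step 2 ⇒ step 3: BCCCCCCCCCACC ⇒ A·CC·CC·CC·CC·CC·CC·CC·CC·CC·BC·CC·CC
    A ↦ BC
    B ↦ A
    C ↦ CC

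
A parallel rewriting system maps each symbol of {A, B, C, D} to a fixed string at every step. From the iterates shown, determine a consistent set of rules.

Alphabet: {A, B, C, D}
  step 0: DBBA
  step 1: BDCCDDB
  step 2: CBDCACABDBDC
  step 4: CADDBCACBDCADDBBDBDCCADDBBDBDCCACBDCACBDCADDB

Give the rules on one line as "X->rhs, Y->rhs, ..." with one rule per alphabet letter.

A->DDB, B->C, C->CA, D->BD

  step 1 ⇒ step 2: BDCCDDB ⇒ C·BD·CA·CA·BD·BD·C
    B ↦ C
    C ↦ CA
    D ↦ BD
  step 0 ⇒ step 1: DBBA ⇒ BD·C·C·DDB
    A ↦ DDB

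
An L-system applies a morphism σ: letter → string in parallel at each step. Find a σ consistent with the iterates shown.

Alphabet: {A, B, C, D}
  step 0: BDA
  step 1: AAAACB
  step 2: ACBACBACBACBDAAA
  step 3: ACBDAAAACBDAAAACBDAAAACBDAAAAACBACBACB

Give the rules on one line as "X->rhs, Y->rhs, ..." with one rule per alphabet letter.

A->ACB, B->AA, C->DA, D->A

  step 2 ⇒ step 3: ACBACBACBACBDAAA ⇒ ACB·DA·AA·ACB·DA·AA·ACB·DA·AA·ACB·DA·AA·A·ACB·ACB·ACB
    A ↦ ACB
    B ↦ AA
    C ↦ DA
    D ↦ A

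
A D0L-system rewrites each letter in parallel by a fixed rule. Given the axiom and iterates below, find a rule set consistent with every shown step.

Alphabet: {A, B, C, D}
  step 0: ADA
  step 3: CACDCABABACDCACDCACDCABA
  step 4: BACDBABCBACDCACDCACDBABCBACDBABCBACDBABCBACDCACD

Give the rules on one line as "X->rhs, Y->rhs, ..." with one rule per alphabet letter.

  step 3 ⇒ step 4: CACDCABABACDCACDCACDCABA ⇒ BA·CD·BA·BC·BA·CD·CA·CD·CA·CD·BA·BC·BA·CD·BA·BC·BA·CD·BA·BC·BA·CD·CA·CD
    A ↦ CD
    B ↦ CA
    C ↦ BA
    D ↦ BC

A->CD, B->CA, C->BA, D->BC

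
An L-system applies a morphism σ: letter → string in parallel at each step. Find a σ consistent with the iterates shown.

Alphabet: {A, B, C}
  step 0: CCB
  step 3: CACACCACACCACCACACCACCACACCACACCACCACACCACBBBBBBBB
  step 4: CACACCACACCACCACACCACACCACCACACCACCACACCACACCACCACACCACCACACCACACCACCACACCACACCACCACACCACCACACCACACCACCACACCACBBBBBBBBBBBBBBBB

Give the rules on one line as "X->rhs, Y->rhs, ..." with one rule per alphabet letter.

A->AC, B->BB, C->CAC

  step 3 ⇒ step 4: CACACCACACCACCACACCACCACACCACACCACCACACCACBBBBBBBB ⇒ CAC·AC·CAC·AC·CAC·CAC·AC·CAC·AC·CAC·CAC·AC·CAC·CAC·AC·CAC·AC·CAC·CAC·AC·CAC·CAC·AC·CAC·AC·CAC·CAC·AC·CAC·AC·CAC·CAC·AC·CAC·CAC·AC·CAC·AC·CAC·CAC·AC·CAC·BB·BB·BB·BB·BB·BB·BB·BB
    A ↦ AC
    B ↦ BB
    C ↦ CAC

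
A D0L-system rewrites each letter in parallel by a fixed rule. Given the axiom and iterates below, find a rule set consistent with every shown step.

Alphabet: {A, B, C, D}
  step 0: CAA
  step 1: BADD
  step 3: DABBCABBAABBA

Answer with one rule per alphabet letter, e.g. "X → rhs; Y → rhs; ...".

  step 0 ⇒ step 1: CAA ⇒ BA·D·D
    A ↦ D
    C ↦ BA
    B ↦ AB  (constrained at step 1)
    D ↦ BC  (constrained at step 1)

A->D, B->AB, C->BA, D->BC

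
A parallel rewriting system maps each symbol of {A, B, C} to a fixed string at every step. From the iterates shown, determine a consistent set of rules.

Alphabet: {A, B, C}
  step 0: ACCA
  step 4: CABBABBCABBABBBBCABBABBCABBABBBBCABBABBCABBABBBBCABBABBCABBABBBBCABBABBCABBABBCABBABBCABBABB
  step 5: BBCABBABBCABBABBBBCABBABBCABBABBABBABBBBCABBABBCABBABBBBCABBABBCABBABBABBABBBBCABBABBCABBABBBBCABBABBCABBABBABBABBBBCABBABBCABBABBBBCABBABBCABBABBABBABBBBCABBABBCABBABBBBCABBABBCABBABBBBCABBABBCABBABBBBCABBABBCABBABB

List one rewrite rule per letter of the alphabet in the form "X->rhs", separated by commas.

A->C, B->ABB, C->BB

  step 4 ⇒ step 5: CABBABBCABBABBBBCABBABBCABBABBBBCABBABBCABBABBBBCABBABBCABBABBBBCABBABBCABBABBCABBABBCABBABB ⇒ BB·C·ABB·ABB·C·ABB·ABB·BB·C·ABB·ABB·C·ABB·ABB·ABB·ABB·BB·C·ABB·ABB·C·ABB·ABB·BB·C·ABB·ABB·C·ABB·ABB·ABB·ABB·BB·C·ABB·ABB·C·ABB·ABB·BB·C·ABB·ABB·C·ABB·ABB·ABB·ABB·BB·C·ABB·ABB·C·ABB·ABB·BB·C·ABB·ABB·C·ABB·ABB·ABB·ABB·BB·C·ABB·ABB·C·ABB·ABB·BB·C·ABB·ABB·C·ABB·ABB·BB·C·ABB·ABB·C·ABB·ABB·BB·C·ABB·ABB·C·ABB·ABB
    A ↦ C
    B ↦ ABB
    C ↦ BB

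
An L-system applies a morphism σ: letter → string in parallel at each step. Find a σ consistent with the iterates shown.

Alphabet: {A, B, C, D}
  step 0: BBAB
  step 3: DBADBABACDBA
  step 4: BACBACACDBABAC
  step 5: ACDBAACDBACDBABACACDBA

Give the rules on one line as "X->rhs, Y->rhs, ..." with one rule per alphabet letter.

  step 4 ⇒ step 5: BACBACACDBABAC ⇒ A·C·DBA·A·C·DBA·C·DBA·B·A·C·A·C·DBA
    A ↦ C
    B ↦ A
    C ↦ DBA
    D ↦ B

A->C, B->A, C->DBA, D->B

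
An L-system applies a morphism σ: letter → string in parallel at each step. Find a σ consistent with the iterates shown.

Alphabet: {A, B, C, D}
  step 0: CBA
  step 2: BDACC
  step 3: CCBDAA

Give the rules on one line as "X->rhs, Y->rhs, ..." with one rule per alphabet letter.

  step 2 ⇒ step 3: BDACC ⇒ C·C·BD·A·A
    A ↦ BD
    B ↦ C
    C ↦ A
    D ↦ C

A->BD, B->C, C->A, D->C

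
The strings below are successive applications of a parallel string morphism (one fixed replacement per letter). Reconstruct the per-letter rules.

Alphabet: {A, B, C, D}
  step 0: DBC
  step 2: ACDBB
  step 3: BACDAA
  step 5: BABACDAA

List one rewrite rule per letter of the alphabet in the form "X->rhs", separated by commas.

A->B, B->A, C->A, D->CD

  step 2 ⇒ step 3: ACDBB ⇒ B·A·CD·A·A
    A ↦ B
    B ↦ A
    C ↦ A
    D ↦ CD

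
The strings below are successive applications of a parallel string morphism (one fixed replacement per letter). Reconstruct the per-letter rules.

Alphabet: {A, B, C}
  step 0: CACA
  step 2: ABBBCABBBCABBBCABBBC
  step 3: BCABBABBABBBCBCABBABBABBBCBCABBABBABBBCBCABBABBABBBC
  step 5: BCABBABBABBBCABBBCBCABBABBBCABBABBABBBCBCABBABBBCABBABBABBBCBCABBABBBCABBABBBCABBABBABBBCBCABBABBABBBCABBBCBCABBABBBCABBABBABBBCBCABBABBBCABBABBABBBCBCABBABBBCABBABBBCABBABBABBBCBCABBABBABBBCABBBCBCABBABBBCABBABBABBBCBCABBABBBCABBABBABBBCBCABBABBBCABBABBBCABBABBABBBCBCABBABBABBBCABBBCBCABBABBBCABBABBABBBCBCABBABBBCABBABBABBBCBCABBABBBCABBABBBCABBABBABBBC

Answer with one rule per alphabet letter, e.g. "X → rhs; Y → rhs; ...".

  step 2 ⇒ step 3: ABBBCABBBCABBBCABBBC ⇒ BC·ABB·ABB·ABB·BC·BC·ABB·ABB·ABB·BC·BC·ABB·ABB·ABB·BC·BC·ABB·ABB·ABB·BC
    A ↦ BC
    B ↦ ABB
    C ↦ BC

A->BC, B->ABB, C->BC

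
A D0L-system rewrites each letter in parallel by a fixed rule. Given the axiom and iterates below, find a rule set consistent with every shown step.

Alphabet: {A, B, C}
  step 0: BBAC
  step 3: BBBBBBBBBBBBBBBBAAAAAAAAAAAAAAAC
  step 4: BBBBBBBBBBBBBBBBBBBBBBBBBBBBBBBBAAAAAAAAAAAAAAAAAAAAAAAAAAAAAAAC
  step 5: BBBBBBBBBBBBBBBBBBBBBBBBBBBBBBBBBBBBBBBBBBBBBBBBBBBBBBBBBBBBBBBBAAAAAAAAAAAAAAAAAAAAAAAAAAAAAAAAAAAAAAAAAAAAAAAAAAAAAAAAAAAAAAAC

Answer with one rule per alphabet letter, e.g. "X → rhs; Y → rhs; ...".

A->AA, B->BB, C->AC

  step 4 ⇒ step 5: BBBBBBBBBBBBBBBBBBBBBBBBBBBBBBBBAAAAAAAAAAAAAAAAAAAAAAAAAAAAAAAC ⇒ BB·BB·BB·BB·BB·BB·BB·BB·BB·BB·BB·BB·BB·BB·BB·BB·BB·BB·BB·BB·BB·BB·BB·BB·BB·BB·BB·BB·BB·BB·BB·BB·AA·AA·AA·AA·AA·AA·AA·AA·AA·AA·AA·AA·AA·AA·AA·AA·AA·AA·AA·AA·AA·AA·AA·AA·AA·AA·AA·AA·AA·AA·AA·AC
    A ↦ AA
    B ↦ BB
    C ↦ AC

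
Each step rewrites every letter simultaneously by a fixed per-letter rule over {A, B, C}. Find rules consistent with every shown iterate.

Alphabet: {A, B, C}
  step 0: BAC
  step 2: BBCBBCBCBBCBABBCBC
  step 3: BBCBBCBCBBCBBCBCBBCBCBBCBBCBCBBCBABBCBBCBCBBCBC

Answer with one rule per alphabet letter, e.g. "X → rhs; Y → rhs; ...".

  step 2 ⇒ step 3: BBCBBCBCBBCBABBCBC ⇒ BBC·BBC·BC·BBC·BBC·BC·BBC·BC·BBC·BBC·BC·BBC·BA·BBC·BBC·BC·BBC·BC
    A ↦ BA
    B ↦ BBC
    C ↦ BC

A->BA, B->BBC, C->BC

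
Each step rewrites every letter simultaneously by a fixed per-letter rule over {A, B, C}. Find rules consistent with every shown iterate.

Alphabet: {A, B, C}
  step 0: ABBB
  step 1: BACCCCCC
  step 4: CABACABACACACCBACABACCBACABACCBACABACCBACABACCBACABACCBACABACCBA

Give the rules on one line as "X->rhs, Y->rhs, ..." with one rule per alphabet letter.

  step 0 ⇒ step 1: ABBB ⇒ BA·CC·CC·CC
    A ↦ BA
    B ↦ CC
    C ↦ CA  (constrained at step 1)

A->BA, B->CC, C->CA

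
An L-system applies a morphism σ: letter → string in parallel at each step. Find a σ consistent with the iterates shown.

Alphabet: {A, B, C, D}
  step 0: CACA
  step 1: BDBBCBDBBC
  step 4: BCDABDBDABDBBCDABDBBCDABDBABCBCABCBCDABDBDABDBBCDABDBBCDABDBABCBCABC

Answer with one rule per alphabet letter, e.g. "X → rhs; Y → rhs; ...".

A->BC, B->DA, C->BDB, D->A

  step 0 ⇒ step 1: CACA ⇒ BDB·BC·BDB·BC
    A ↦ BC
    C ↦ BDB
    B ↦ DA  (constrained at step 1)
    D ↦ A  (constrained at step 1)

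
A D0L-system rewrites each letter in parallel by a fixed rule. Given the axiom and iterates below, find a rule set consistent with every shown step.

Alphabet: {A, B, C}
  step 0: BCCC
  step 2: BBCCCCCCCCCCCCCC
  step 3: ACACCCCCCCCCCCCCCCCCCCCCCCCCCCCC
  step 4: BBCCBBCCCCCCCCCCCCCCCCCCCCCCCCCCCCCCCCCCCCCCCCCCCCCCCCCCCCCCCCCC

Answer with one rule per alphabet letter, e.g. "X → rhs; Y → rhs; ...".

A->BB, B->AC, C->CC

  step 3 ⇒ step 4: ACACCCCCCCCCCCCCCCCCCCCCCCCCCCCC ⇒ BB·CC·BB·CC·CC·CC·CC·CC·CC·CC·CC·CC·CC·CC·CC·CC·CC·CC·CC·CC·CC·CC·CC·CC·CC·CC·CC·CC·CC·CC·CC·CC
    A ↦ BB
    C ↦ CC
  step 2 ⇒ step 3: BBCCCCCCCCCCCCCC ⇒ AC·AC·CC·CC·CC·CC·CC·CC·CC·CC·CC·CC·CC·CC·CC·CC
    B ↦ AC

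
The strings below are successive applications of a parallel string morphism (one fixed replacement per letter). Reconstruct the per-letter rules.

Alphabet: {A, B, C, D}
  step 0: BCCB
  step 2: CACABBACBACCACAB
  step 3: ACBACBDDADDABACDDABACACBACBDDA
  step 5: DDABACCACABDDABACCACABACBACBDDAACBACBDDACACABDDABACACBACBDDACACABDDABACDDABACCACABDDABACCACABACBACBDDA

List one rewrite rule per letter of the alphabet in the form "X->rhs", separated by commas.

  step 2 ⇒ step 3: CACABBACBACCACAB ⇒ AC·B·AC·B·DDA·DDA·B·AC·DDA·B·AC·AC·B·AC·B·DDA
    A ↦ B
    B ↦ DDA
    C ↦ AC
    D ↦ CA  (constrained at step 3)

A->B, B->DDA, C->AC, D->CA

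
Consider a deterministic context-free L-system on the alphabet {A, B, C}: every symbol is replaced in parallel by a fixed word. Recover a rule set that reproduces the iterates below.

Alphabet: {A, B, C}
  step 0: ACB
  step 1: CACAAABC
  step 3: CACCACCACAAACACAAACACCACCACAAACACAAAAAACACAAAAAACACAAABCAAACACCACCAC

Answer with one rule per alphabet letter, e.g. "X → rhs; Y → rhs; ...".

  step 0 ⇒ step 1: ACB ⇒ CAC·AAA·BC
    A ↦ CAC
    B ↦ BC
    C ↦ AAA

A->CAC, B->BC, C->AAA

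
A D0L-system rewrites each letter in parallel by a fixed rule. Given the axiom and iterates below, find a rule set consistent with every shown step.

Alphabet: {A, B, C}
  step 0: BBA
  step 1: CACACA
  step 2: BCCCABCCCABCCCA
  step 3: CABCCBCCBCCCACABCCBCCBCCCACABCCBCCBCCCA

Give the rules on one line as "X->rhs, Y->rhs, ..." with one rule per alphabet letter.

  step 2 ⇒ step 3: BCCCABCCCABCCCA ⇒ CA·BCC·BCC·BCC·CA·CA·BCC·BCC·BCC·CA·CA·BCC·BCC·BCC·CA
    A ↦ CA
    B ↦ CA
    C ↦ BCC

A->CA, B->CA, C->BCC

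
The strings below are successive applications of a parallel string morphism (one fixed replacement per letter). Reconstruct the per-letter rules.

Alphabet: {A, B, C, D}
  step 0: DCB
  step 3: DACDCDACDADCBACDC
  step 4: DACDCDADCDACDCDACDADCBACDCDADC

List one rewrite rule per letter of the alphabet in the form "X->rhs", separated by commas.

A->C, B->BA, C->DC, D->DA

  step 3 ⇒ step 4: DACDCDACDADCBACDC ⇒ DA·C·DC·DA·DC·DA·C·DC·DA·C·DA·DC·BA·C·DC·DA·DC
    A ↦ C
    B ↦ BA
    C ↦ DC
    D ↦ DA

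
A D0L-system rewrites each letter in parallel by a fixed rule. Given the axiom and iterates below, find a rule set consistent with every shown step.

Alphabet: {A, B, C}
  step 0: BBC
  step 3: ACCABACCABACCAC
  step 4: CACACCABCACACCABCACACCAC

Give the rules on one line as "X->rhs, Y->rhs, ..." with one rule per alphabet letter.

  step 3 ⇒ step 4: ACCABACCABACCAC ⇒ C·AC·AC·C·AB·C·AC·AC·C·AB·C·AC·AC·C·AC
    A ↦ C
    B ↦ AB
    C ↦ AC

A->C, B->AB, C->AC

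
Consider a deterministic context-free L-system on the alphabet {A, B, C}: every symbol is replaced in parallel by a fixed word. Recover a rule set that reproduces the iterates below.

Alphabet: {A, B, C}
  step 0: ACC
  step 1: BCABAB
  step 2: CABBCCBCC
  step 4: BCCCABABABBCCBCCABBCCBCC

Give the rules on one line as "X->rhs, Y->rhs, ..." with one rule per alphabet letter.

A->BC, B->C, C->AB

  step 1 ⇒ step 2: BCABAB ⇒ C·AB·BC·C·BC·C
    A ↦ BC
    B ↦ C
    C ↦ AB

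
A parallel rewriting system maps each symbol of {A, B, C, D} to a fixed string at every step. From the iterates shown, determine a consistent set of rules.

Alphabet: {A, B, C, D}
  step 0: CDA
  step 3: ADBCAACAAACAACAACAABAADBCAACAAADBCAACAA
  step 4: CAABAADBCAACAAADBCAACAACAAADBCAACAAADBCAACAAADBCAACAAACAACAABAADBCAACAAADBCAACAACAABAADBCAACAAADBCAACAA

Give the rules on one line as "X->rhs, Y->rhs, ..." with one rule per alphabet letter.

  step 3 ⇒ step 4: ADBCAACAAACAACAACAABAADBCAACAAADBCAACAA ⇒ CAA·B·A·ADB·CAA·CAA·ADB·CAA·CAA·CAA·ADB·CAA·CAA·ADB·CAA·CAA·ADB·CAA·CAA·A·CAA·CAA·B·A·ADB·CAA·CAA·ADB·CAA·CAA·CAA·B·A·ADB·CAA·CAA·ADB·CAA·CAA
    A ↦ CAA
    B ↦ A
    C ↦ ADB
    D ↦ B

A->CAA, B->A, C->ADB, D->B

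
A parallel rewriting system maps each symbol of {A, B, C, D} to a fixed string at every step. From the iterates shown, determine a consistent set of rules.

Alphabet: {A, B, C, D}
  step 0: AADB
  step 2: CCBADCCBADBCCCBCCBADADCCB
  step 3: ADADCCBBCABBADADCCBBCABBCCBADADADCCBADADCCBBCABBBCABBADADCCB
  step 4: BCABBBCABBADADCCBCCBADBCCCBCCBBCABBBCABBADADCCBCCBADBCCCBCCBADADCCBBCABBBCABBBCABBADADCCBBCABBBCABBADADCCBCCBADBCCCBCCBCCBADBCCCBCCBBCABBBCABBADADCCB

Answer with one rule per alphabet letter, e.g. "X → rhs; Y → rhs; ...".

A->BC, B->CCB, C->AD, D->ABB

  step 3 ⇒ step 4: ADADCCBBCABBADADCCBBCABBCCBADADADCCBADADCCBBCABBBCABBADADCCB ⇒ BC·ABB·BC·ABB·AD·AD·CCB·CCB·AD·BC·CCB·CCB·BC·ABB·BC·ABB·AD·AD·CCB·CCB·AD·BC·CCB·CCB·AD·AD·CCB·BC·ABB·BC·ABB·BC·ABB·AD·AD·CCB·BC·ABB·BC·ABB·AD·AD·CCB·CCB·AD·BC·CCB·CCB·CCB·AD·BC·CCB·CCB·BC·ABB·BC·ABB·AD·AD·CCB
    A ↦ BC
    B ↦ CCB
    C ↦ AD
    D ↦ ABB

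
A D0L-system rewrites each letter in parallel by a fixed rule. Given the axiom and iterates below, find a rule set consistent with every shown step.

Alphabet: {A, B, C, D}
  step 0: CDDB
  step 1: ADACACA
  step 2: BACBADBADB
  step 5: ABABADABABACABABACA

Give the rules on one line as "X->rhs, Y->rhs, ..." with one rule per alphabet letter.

  step 1 ⇒ step 2: ADACACA ⇒ B·AC·B·AD·B·AD·B
    A ↦ B
    C ↦ AD
    D ↦ AC
  step 0 ⇒ step 1: CDDB ⇒ AD·AC·AC·A
    B ↦ A

A->B, B->A, C->AD, D->AC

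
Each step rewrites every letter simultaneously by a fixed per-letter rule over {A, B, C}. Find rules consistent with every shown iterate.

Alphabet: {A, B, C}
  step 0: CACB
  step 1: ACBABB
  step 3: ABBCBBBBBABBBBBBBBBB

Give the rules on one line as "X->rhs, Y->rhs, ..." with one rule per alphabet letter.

  step 0 ⇒ step 1: CACB ⇒ A·CB·A·BB
    A ↦ CB
    B ↦ BB
    C ↦ A

A->CB, B->BB, C->A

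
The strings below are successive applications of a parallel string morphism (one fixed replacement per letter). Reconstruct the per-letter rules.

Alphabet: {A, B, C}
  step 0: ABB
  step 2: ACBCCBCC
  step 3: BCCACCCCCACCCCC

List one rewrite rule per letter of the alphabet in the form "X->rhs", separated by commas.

  step 2 ⇒ step 3: ACBCCBCC ⇒ B·CC·AC·CC·CC·AC·CC·CC
    A ↦ B
    B ↦ AC
    C ↦ CC

A->B, B->AC, C->CC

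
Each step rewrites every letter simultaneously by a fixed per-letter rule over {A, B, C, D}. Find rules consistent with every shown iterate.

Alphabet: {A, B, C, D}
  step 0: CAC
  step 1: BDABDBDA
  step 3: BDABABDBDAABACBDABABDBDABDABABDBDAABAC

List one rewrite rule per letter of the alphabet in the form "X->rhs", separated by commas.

  step 0 ⇒ step 1: CAC ⇒ BDA·BD·BDA
    A ↦ BD
    C ↦ BDA
    B ↦ ABA  (constrained at step 1)
    D ↦ C  (constrained at step 1)

A->BD, B->ABA, C->BDA, D->C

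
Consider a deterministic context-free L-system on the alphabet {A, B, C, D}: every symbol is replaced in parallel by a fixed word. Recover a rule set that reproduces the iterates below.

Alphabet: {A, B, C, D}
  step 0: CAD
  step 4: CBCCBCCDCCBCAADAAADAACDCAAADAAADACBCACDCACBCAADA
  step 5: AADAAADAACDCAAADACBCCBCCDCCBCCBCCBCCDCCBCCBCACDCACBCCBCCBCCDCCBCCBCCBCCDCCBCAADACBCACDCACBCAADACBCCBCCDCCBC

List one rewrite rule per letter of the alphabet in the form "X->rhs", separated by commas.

  step 4 ⇒ step 5: CBCCBCCDCCBCAADAAADAACDCAAADAAADACBCACDCACBCAADA ⇒ A·AD·A·A·AD·A·A·CDC·A·A·AD·A·CBC·CBC·CDC·CBC·CBC·CBC·CDC·CBC·CBC·A·CDC·A·CBC·CBC·CBC·CDC·CBC·CBC·CBC·CDC·CBC·A·AD·A·CBC·A·CDC·A·CBC·A·AD·A·CBC·CBC·CDC·CBC
    A ↦ CBC
    B ↦ AD
    C ↦ A
    D ↦ CDC

A->CBC, B->AD, C->A, D->CDC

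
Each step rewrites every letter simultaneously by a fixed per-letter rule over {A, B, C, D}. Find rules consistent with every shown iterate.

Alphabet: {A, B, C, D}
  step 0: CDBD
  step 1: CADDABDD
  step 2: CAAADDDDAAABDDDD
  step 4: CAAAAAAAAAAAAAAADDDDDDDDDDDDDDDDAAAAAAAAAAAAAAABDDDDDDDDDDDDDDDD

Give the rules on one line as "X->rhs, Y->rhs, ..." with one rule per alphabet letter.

  step 1 ⇒ step 2: CADDABDD ⇒ CA·AA·DD·DD·AA·AB·DD·DD
    A ↦ AA
    B ↦ AB
    C ↦ CA
    D ↦ DD

A->AA, B->AB, C->CA, D->DD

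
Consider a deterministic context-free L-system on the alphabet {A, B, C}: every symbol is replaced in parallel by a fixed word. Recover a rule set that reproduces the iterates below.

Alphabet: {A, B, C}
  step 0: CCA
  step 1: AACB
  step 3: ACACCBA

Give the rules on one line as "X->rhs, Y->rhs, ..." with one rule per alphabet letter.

A->CB, B->C, C->A

  step 0 ⇒ step 1: CCA ⇒ A·A·CB
    A ↦ CB
    C ↦ A
    B ↦ C  (constrained at step 1)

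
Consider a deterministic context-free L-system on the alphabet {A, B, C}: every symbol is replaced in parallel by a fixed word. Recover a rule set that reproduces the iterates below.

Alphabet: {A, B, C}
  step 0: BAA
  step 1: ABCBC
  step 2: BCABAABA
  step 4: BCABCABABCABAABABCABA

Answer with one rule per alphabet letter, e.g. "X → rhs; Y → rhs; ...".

A->BC, B->A, C->BA

  step 1 ⇒ step 2: ABCBC ⇒ BC·A·BA·A·BA
    A ↦ BC
    B ↦ A
    C ↦ BA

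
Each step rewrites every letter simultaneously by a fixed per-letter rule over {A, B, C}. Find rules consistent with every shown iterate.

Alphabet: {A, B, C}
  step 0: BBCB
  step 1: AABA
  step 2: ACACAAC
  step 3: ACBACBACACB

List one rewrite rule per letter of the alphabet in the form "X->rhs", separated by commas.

  step 2 ⇒ step 3: ACACAAC ⇒ AC·B·AC·B·AC·AC·B
    A ↦ AC
    C ↦ B
  step 0 ⇒ step 1: BBCB ⇒ A·A·B·A
    B ↦ A

A->AC, B->A, C->B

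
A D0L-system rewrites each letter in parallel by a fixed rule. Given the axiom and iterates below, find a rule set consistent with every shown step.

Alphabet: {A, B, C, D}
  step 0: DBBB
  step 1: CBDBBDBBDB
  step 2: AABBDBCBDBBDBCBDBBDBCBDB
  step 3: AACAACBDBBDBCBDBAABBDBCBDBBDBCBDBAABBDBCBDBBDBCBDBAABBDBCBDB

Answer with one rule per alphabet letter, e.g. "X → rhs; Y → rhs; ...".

A->AAC, B->BDB, C->AAB, D->C

  step 2 ⇒ step 3: AABBDBCBDBBDBCBDBBDBCBDB ⇒ AAC·AAC·BDB·BDB·C·BDB·AAB·BDB·C·BDB·BDB·C·BDB·AAB·BDB·C·BDB·BDB·C·BDB·AAB·BDB·C·BDB
    A ↦ AAC
    B ↦ BDB
    C ↦ AAB
    D ↦ C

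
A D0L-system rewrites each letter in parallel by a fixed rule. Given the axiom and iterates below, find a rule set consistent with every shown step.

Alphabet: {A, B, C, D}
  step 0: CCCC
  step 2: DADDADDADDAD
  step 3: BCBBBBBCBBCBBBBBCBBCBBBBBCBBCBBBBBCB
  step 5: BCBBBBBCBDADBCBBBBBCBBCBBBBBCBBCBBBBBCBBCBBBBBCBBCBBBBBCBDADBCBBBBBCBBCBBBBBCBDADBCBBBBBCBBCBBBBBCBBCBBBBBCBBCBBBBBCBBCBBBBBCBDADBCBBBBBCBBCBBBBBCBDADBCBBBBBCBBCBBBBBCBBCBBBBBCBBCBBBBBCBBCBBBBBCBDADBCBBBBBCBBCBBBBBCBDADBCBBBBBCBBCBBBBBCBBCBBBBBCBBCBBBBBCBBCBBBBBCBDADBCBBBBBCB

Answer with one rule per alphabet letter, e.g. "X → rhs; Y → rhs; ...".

A->BBB, B->DAD, C->B, D->BCB

  step 2 ⇒ step 3: DADDADDADDAD ⇒ BCB·BBB·BCB·BCB·BBB·BCB·BCB·BBB·BCB·BCB·BBB·BCB
    A ↦ BBB
    D ↦ BCB
    B ↦ DAD  (constrained at step 3)
    C ↦ B  (constrained at step 0)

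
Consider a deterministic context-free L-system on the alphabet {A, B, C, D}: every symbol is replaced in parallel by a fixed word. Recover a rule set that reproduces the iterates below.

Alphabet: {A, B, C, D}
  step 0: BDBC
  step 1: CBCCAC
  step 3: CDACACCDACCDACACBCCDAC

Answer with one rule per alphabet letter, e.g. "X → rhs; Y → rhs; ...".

  step 0 ⇒ step 1: BDBC ⇒ C·BC·C·AC
    B ↦ C
    C ↦ AC
    D ↦ BC
    A ↦ CD  (constrained at step 1)

A->CD, B->C, C->AC, D->BC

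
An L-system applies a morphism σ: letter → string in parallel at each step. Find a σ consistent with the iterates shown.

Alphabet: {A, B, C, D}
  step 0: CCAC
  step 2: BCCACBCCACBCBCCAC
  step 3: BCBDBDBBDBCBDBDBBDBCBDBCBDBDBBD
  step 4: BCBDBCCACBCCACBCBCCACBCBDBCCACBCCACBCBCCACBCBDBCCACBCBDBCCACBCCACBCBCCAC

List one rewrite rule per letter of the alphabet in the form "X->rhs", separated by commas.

A->B, B->BC, C->BD, D->CAC

  step 3 ⇒ step 4: BCBDBDBBDBCBDBDBBDBCBDBCBDBDBBD ⇒ BC·BD·BC·CAC·BC·CAC·BC·BC·CAC·BC·BD·BC·CAC·BC·CAC·BC·BC·CAC·BC·BD·BC·CAC·BC·BD·BC·CAC·BC·CAC·BC·BC·CAC
    B ↦ BC
    C ↦ BD
    D ↦ CAC
  step 2 ⇒ step 3: BCCACBCCACBCBCCAC ⇒ BC·BD·BD·B·BD·BC·BD·BD·B·BD·BC·BD·BC·BD·BD·B·BD
    A ↦ B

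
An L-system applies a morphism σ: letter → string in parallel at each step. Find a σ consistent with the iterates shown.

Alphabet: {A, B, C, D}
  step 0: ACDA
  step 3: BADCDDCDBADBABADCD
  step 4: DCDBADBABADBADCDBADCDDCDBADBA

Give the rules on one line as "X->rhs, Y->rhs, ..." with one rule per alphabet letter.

  step 3 ⇒ step 4: BADCDDCDBADBABADCD ⇒ D·CD·BA·D·BA·BA·D·BA·D·CD·BA·D·CD·D·CD·BA·D·BA
    A ↦ CD
    B ↦ D
    C ↦ D
    D ↦ BA

A->CD, B->D, C->D, D->BA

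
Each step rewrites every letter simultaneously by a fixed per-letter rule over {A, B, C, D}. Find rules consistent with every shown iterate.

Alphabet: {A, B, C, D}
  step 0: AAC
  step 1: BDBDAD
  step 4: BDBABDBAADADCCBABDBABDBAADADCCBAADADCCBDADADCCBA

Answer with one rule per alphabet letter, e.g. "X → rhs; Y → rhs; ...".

  step 0 ⇒ step 1: AAC ⇒ BD·BD·AD
    A ↦ BD
    C ↦ AD
    B ↦ CC  (constrained at step 1)
    D ↦ BA  (constrained at step 1)

A->BD, B->CC, C->AD, D->BA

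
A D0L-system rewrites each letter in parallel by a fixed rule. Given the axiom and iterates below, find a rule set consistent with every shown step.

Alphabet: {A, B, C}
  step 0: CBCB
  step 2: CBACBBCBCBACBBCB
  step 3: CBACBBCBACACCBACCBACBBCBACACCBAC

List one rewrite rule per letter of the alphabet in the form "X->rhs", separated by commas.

A->BB, B->AC, C->CB

  step 2 ⇒ step 3: CBACBBCBCBACBBCB ⇒ CB·AC·BB·CB·AC·AC·CB·AC·CB·AC·BB·CB·AC·AC·CB·AC
    A ↦ BB
    B ↦ AC
    C ↦ CB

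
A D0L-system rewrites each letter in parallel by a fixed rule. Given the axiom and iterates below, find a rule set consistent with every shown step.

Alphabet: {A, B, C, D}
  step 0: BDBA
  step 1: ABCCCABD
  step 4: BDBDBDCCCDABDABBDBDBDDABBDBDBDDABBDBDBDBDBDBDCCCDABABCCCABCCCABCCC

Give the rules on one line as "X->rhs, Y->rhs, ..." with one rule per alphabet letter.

A->D, B->AB, C->BD, D->CCC

  step 0 ⇒ step 1: BDBA ⇒ AB·CCC·AB·D
    A ↦ D
    B ↦ AB
    D ↦ CCC
    C ↦ BD  (constrained at step 1)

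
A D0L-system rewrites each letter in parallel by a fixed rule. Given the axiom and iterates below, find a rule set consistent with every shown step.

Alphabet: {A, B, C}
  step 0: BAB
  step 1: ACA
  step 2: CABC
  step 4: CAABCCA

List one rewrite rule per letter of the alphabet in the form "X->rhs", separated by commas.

  step 1 ⇒ step 2: ACA ⇒ C·AB·C
    A ↦ C
    C ↦ AB
  step 0 ⇒ step 1: BAB ⇒ A·C·A
    B ↦ A

A->C, B->A, C->AB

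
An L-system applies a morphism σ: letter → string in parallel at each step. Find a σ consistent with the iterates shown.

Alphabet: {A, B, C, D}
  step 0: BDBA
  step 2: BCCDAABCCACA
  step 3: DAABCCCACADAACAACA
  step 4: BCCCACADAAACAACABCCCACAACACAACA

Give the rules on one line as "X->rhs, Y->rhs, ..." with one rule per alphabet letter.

A->CA, B->D, C->A, D->BCC

  step 3 ⇒ step 4: DAABCCCACADAACAACA ⇒ BCC·CA·CA·D·A·A·A·CA·A·CA·BCC·CA·CA·A·CA·CA·A·CA
    A ↦ CA
    B ↦ D
    C ↦ A
    D ↦ BCC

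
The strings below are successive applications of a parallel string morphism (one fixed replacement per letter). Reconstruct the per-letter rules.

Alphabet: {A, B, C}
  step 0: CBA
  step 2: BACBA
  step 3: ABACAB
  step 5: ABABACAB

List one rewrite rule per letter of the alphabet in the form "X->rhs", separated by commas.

  step 2 ⇒ step 3: BACBA ⇒ A·B·AC·A·B
    A ↦ B
    B ↦ A
    C ↦ AC

A->B, B->A, C->AC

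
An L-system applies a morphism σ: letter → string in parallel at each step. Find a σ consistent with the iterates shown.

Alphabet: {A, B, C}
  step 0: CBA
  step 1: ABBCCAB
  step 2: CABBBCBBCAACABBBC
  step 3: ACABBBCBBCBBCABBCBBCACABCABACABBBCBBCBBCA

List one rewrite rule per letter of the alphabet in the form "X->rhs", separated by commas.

A->CAB, B->BBC, C->A

  step 2 ⇒ step 3: CABBBCBBCAACABBBC ⇒ A·CAB·BBC·BBC·BBC·A·BBC·BBC·A·CAB·CAB·A·CAB·BBC·BBC·BBC·A
    A ↦ CAB
    B ↦ BBC
    C ↦ A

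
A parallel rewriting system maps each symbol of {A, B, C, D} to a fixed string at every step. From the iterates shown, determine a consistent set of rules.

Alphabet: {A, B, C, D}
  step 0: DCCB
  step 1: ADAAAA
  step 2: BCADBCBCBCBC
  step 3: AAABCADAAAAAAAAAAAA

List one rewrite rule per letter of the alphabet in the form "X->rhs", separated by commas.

A->BC, B->AA, C->A, D->AD

  step 2 ⇒ step 3: BCADBCBCBCBC ⇒ AA·A·BC·AD·AA·A·AA·A·AA·A·AA·A
    A ↦ BC
    B ↦ AA
    C ↦ A
    D ↦ AD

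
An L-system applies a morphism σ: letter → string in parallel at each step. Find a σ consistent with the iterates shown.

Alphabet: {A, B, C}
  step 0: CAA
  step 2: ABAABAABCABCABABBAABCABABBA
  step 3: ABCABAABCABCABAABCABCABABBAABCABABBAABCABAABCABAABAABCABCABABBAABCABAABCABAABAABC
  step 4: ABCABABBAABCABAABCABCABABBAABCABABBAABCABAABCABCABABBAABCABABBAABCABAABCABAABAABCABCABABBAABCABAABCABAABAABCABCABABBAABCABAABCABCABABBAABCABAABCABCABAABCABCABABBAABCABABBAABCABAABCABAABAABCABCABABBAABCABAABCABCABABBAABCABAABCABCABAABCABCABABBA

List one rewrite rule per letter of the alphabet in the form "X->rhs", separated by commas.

  step 3 ⇒ step 4: ABCABAABCABCABAABCABCABABBAABCABABBAABCABAABCABAABAABCABCABABBAABCABAABCABAABAABC ⇒ ABC·ABA·BBA·ABC·ABA·ABC·ABC·ABA·BBA·ABC·ABA·BBA·ABC·ABA·ABC·ABC·ABA·BBA·ABC·ABA·BBA·ABC·ABA·ABC·ABA·ABA·ABC·ABC·ABA·BBA·ABC·ABA·ABC·ABA·ABA·ABC·ABC·ABA·BBA·ABC·ABA·ABC·ABC·ABA·BBA·ABC·ABA·ABC·ABC·ABA·ABC·ABC·ABA·BBA·ABC·ABA·BBA·ABC·ABA·ABC·ABA·ABA·ABC·ABC·ABA·BBA·ABC·ABA·ABC·ABC·ABA·BBA·ABC·ABA·ABC·ABC·ABA·ABC·ABC·ABA·BBA
    A ↦ ABC
    B ↦ ABA
    C ↦ BBA

A->ABC, B->ABA, C->BBA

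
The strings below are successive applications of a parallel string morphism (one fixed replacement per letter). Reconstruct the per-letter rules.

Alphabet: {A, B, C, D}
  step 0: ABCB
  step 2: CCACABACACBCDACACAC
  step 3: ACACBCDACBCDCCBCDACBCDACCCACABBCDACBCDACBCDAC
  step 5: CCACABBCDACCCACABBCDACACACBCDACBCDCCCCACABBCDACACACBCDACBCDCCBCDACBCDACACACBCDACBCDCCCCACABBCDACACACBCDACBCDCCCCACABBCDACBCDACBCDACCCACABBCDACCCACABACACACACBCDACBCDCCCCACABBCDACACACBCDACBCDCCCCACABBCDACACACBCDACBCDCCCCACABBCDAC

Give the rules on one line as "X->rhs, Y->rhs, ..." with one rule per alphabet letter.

A->BCD, B->CC, C->AC, D->AB

  step 2 ⇒ step 3: CCACABACACBCDACACAC ⇒ AC·AC·BCD·AC·BCD·CC·BCD·AC·BCD·AC·CC·AC·AB·BCD·AC·BCD·AC·BCD·AC
    A ↦ BCD
    B ↦ CC
    C ↦ AC
    D ↦ AB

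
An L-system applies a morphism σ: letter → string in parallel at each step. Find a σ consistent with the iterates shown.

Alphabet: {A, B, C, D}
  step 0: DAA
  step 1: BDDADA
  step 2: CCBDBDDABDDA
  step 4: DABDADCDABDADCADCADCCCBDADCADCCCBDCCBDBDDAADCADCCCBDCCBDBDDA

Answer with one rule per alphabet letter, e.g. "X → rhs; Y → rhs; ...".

  step 1 ⇒ step 2: BDDADA ⇒ CC·BD·BD·DA·BD·DA
    A ↦ DA
    B ↦ CC
    D ↦ BD
    C ↦ ADC  (constrained at step 2)

A->DA, B->CC, C->ADC, D->BD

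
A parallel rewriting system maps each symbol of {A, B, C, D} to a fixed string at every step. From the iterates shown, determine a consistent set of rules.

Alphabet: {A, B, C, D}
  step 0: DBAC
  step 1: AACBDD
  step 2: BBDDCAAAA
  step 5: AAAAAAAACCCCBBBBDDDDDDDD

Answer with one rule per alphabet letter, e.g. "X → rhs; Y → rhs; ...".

A->B, B->C, C->DD, D->AA

  step 1 ⇒ step 2: AACBDD ⇒ B·B·DD·C·AA·AA
    A ↦ B
    B ↦ C
    C ↦ DD
    D ↦ AA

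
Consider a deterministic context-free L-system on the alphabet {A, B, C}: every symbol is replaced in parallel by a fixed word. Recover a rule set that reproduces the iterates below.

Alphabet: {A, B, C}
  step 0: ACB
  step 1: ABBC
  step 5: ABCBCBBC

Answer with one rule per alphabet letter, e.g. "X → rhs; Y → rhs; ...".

  step 0 ⇒ step 1: ACB ⇒ AB·B·C
    A ↦ AB
    B ↦ C
    C ↦ B

A->AB, B->C, C->B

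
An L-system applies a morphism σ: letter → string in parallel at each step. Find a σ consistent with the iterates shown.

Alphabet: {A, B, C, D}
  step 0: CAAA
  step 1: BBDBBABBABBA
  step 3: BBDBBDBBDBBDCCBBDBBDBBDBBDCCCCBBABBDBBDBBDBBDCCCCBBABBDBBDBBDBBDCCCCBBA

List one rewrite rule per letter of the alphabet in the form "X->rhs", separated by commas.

A->BBA, B->CC, C->BBD, D->B

  step 0 ⇒ step 1: CAAA ⇒ BBD·BBA·BBA·BBA
    A ↦ BBA
    C ↦ BBD
    B ↦ CC  (constrained at step 1)
    D ↦ B  (constrained at step 1)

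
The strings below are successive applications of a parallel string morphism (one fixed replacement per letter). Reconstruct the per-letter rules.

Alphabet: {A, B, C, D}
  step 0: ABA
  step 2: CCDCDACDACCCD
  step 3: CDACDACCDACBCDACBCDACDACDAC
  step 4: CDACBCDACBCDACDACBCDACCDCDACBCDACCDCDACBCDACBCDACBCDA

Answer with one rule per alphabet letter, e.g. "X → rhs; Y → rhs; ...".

A->B, B->CCD, C->CDA, D->C

  step 3 ⇒ step 4: CDACDACCDACBCDACBCDACDACDAC ⇒ CDA·C·B·CDA·C·B·CDA·CDA·C·B·CDA·CCD·CDA·C·B·CDA·CCD·CDA·C·B·CDA·C·B·CDA·C·B·CDA
    A ↦ B
    B ↦ CCD
    C ↦ CDA
    D ↦ C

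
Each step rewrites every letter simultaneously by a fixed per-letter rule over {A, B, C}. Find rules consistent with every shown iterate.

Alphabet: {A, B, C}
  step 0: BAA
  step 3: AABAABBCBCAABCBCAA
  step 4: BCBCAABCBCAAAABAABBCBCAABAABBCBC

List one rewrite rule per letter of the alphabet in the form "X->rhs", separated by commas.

A->BC, B->AA, C->B

  step 3 ⇒ step 4: AABAABBCBCAABCBCAA ⇒ BC·BC·AA·BC·BC·AA·AA·B·AA·B·BC·BC·AA·B·AA·B·BC·BC
    A ↦ BC
    B ↦ AA
    C ↦ B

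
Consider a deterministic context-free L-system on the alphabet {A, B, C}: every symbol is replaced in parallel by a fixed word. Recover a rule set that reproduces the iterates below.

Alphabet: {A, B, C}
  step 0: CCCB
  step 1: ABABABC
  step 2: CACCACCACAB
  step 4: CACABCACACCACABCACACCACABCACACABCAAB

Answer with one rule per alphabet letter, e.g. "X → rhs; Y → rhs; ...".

A->CA, B->C, C->AB

  step 1 ⇒ step 2: ABABABC ⇒ CA·C·CA·C·CA·C·AB
    A ↦ CA
    B ↦ C
    C ↦ AB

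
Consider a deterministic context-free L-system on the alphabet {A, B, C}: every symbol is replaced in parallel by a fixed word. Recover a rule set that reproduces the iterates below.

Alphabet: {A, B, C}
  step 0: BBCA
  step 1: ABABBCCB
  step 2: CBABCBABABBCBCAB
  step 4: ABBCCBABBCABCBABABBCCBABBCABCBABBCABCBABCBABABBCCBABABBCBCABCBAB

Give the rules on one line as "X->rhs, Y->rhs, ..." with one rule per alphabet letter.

A->CB, B->AB, C->BC

  step 1 ⇒ step 2: ABABBCCB ⇒ CB·AB·CB·AB·AB·BC·BC·AB
    A ↦ CB
    B ↦ AB
    C ↦ BC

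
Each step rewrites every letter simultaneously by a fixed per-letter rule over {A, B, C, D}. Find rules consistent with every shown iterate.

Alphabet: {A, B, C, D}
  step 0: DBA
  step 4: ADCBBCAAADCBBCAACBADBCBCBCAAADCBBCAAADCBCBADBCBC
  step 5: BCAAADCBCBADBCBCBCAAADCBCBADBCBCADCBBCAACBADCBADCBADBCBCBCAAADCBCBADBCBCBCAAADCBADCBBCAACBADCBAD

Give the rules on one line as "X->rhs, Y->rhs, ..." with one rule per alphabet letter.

  step 4 ⇒ step 5: ADCBBCAAADCBBCAACBADBCBCBCAAADCBBCAAADCBCBADBCBC ⇒ BC·AA·AD·CB·CB·AD·BC·BC·BC·AA·AD·CB·CB·AD·BC·BC·AD·CB·BC·AA·CB·AD·CB·AD·CB·AD·BC·BC·BC·AA·AD·CB·CB·AD·BC·BC·BC·AA·AD·CB·AD·CB·BC·AA·CB·AD·CB·AD
    A ↦ BC
    B ↦ CB
    C ↦ AD
    D ↦ AA

A->BC, B->CB, C->AD, D->AA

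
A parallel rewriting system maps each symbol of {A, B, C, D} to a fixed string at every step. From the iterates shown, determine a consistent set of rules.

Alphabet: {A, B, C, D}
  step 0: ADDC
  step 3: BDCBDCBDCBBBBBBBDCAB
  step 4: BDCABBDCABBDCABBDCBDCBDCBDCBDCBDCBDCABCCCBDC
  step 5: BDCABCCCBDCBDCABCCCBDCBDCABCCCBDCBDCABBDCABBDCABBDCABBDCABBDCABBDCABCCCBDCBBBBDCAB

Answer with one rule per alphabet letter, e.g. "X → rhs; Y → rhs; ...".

  step 4 ⇒ step 5: BDCABBDCABBDCABBDCBDCBDCBDCBDCBDCBDCABCCCBDC ⇒ BDC·A·B·CCC·BDC·BDC·A·B·CCC·BDC·BDC·A·B·CCC·BDC·BDC·A·B·BDC·A·B·BDC·A·B·BDC·A·B·BDC·A·B·BDC·A·B·BDC·A·B·CCC·BDC·B·B·B·BDC·A·B
    A ↦ CCC
    B ↦ BDC
    C ↦ B
    D ↦ A

A->CCC, B->BDC, C->B, D->A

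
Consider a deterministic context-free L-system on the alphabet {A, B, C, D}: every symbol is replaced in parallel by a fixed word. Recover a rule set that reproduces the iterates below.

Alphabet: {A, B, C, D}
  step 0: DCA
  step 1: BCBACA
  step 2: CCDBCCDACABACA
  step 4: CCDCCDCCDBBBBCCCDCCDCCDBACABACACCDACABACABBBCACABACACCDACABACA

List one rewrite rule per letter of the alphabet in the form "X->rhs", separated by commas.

A->ACA, B->CCD, C->B, D->BC

  step 1 ⇒ step 2: BCBACA ⇒ CCD·B·CCD·ACA·B·ACA
    A ↦ ACA
    B ↦ CCD
    C ↦ B
  step 0 ⇒ step 1: DCA ⇒ BC·B·ACA
    D ↦ BC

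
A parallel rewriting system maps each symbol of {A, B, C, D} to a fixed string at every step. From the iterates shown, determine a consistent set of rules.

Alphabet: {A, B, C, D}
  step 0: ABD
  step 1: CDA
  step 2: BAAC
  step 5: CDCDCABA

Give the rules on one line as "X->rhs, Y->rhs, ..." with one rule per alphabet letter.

A->C, B->D, C->BA, D->A

  step 1 ⇒ step 2: CDA ⇒ BA·A·C
    A ↦ C
    C ↦ BA
    D ↦ A
  step 0 ⇒ step 1: ABD ⇒ C·D·A
    B ↦ D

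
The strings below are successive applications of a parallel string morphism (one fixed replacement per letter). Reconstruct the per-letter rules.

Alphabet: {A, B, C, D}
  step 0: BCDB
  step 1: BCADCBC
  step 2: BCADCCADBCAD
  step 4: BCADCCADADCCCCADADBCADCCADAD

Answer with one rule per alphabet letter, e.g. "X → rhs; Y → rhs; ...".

  step 1 ⇒ step 2: BCADCBC ⇒ BC·AD·C·C·AD·BC·AD
    A ↦ C
    B ↦ BC
    C ↦ AD
    D ↦ C

A->C, B->BC, C->AD, D->C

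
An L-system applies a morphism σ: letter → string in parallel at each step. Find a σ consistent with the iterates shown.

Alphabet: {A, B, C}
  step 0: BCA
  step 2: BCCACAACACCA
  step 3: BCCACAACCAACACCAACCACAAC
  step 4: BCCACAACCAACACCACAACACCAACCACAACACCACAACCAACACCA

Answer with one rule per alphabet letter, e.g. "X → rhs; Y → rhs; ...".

A->AC, B->BC, C->CA

  step 3 ⇒ step 4: BCCACAACCAACACCAACCACAAC ⇒ BC·CA·CA·AC·CA·AC·AC·CA·CA·AC·AC·CA·AC·CA·CA·AC·AC·CA·CA·AC·CA·AC·AC·CA
    A ↦ AC
    B ↦ BC
    C ↦ CA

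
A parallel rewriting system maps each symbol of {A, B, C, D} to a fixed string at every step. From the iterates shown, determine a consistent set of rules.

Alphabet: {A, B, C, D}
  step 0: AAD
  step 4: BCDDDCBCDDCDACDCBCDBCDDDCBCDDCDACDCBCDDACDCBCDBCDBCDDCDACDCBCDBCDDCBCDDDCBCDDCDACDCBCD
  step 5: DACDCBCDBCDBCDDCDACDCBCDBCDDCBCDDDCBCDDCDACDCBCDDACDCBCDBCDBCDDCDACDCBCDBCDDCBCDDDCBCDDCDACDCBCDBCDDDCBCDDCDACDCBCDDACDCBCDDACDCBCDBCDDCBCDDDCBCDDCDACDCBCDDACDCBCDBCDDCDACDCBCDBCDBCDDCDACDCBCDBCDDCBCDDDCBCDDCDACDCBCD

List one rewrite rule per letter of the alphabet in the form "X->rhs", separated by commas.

  step 4 ⇒ step 5: BCDDDCBCDDCDACDCBCDBCDDDCBCDDCDACDCBCDDACDCBCDBCDBCDDCDACDCBCDBCDDCBCDDDCBCDDCDACDCBCD ⇒ DAC·DC·BCD·BCD·BCD·DC·DAC·DC·BCD·BCD·DC·BCD·D·DC·BCD·DC·DAC·DC·BCD·DAC·DC·BCD·BCD·BCD·DC·DAC·DC·BCD·BCD·DC·BCD·D·DC·BCD·DC·DAC·DC·BCD·BCD·D·DC·BCD·DC·DAC·DC·BCD·DAC·DC·BCD·DAC·DC·BCD·BCD·DC·BCD·D·DC·BCD·DC·DAC·DC·BCD·DAC·DC·BCD·BCD·DC·DAC·DC·BCD·BCD·BCD·DC·DAC·DC·BCD·BCD·DC·BCD·D·DC·BCD·DC·DAC·DC·BCD
    A ↦ D
    B ↦ DAC
    C ↦ DC
    D ↦ BCD

A->D, B->DAC, C->DC, D->BCD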